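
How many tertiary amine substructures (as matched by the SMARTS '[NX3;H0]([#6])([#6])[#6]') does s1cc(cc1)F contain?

0

[NX3;H0]([#6])([#6])[#6] is the SMARTS for a tertiary amine: a trivalent nitrogen with no H, bonded to three carbons.
No fragment in the molecule satisfies every constraint, giving 0 matches.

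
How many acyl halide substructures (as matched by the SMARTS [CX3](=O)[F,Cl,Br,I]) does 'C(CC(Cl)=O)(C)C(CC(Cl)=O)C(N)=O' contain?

2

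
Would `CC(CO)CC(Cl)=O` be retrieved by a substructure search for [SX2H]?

The pattern [SX2H] describes an aliphatic sulfur with two connections, one being H — a thiol.
The closest candidate here is a hydroxyl group (-OH), but it is an -OH, not an -SH. No other fragment satisfies the full query, so there is no match.

No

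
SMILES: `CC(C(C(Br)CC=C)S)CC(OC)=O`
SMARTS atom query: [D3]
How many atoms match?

The query [D3] means: atom with exactly three heavy-atom neighbours.
Check the 14 heavy atoms by environment: 3× C (D2) → no; 4× C (D3) → match; 1× O (D1) → no; 1× O (D2) → no; 3× C (D1) → no; 1× Br (D1) → no; 1× S (D1) → no.
That gives 4 matching atoms.

4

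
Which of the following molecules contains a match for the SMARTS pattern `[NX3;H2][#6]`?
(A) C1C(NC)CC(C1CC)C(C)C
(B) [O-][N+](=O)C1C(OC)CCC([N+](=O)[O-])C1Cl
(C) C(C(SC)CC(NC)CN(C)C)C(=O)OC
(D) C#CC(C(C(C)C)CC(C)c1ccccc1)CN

[NX3;H2][#6] describes a trivalent nitrogen with two H attached to carbon (a primary amine).
(A) has an N-methylamino group (-NHCH3) but the nitrogen bears two carbons and only one H (H1), not H2.
(B) has a nitro group (-[N+](=O)[O-]) but the nitrogen is [N+] with no H, not NX3H2.
(C) has an N-methylamino group (-NHCH3) but the nitrogen bears two carbons and only one H (H1), not H2.
(D) contains a primary amino group (-NH2), which satisfies every atom and bond constraint.
So the answer is (D).

D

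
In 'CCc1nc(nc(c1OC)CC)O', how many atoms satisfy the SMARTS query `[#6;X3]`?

4

The query [#6;X3] means: any carbon (aromatic or not) with three total connections.
Check the 13 heavy atoms by environment: 2× n (aromatic, X2) → no; 4× c (aromatic, X3) → match; 5× C (X4) → no; 2× O (X2) → no.
That gives 4 matching atoms.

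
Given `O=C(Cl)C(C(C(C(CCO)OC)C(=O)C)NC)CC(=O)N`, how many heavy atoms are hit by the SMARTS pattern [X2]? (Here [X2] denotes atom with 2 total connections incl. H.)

The query [X2] means: any atom with exactly two total connections (bonds + H).
Check the 21 heavy atoms by environment: 10× C (X4) → no; 2× O (X2) → match; 3× C (X3) → no; 3× O (X1) → no; 2× N (X3) → no; 1× Cl (X1) → no.
That gives 2 matching atoms.

2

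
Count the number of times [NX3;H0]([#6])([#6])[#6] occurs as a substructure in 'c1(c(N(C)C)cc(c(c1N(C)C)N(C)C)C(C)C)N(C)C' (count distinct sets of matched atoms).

[NX3;H0]([#6])([#6])[#6] is the SMARTS for a tertiary amine: a trivalent nitrogen with no H, bonded to three carbons.
The molecule carries 4 separate instances of a dimethylamino group (-N(CH3)2) meeting every constraint; each maps to a distinct set of atoms, giving 4 matches.

4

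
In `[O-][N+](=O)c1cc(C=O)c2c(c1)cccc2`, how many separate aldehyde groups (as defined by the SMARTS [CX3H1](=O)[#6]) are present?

1

[CX3H1](=O)[#6] is the SMARTS for an aldehyde: an sp2 carbon with one H, double-bonded to O and single-bonded to carbon.
Exactly one fragment in the molecule meets all constraints, giving 1 match.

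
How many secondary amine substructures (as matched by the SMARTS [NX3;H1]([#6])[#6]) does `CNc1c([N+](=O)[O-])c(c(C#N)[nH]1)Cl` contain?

1

[NX3;H1]([#6])[#6] is the SMARTS for a secondary amine: a trivalent nitrogen with one H, bonded to two carbons.
Exactly one fragment in the molecule meets all constraints, giving 1 match.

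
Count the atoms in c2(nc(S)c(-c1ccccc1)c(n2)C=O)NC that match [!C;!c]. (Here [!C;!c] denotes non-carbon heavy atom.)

5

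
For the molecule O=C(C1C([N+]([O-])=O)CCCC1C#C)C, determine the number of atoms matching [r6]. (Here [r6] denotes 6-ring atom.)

6

The query [r6] means: r6 matches atoms in a six-membered ring.
Check the 14 heavy atoms by environment: 6× C (in 6-ring) → match; 4× C (acyclic) → no; 2× O (acyclic) → no; 1× N (charge +1, acyclic) → no; 1× O (charge -1, acyclic) → no.
That gives 6 matching atoms.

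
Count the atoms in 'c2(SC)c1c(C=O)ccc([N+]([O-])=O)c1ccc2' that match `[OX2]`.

0

The query [OX2] means: aliphatic oxygen with two total connections — ether, hydroxyl, or ester single-bond O.
Check the 17 heavy atoms by environment: 10× c (aromatic, X3) → no; 1× N (charge +1, X3) → no; 1× O (charge -1, X1) → no; 2× O (X1) → no; 1× C (X3) → no; 1× S (X2) → no; 1× C (X4) → no.
No environment satisfies the query, so 0 matching atoms.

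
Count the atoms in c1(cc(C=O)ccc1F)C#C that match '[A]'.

5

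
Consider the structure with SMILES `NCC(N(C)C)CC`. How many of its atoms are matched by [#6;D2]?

The query [#6;D2] means: any carbon bonded to exactly two heavy atoms.
Check the 8 heavy atoms by environment: 2× C (D2) → match; 1× C (D3) → no; 1× N (D3) → no; 3× C (D1) → no; 1× N (D1) → no.
That gives 2 matching atoms.

2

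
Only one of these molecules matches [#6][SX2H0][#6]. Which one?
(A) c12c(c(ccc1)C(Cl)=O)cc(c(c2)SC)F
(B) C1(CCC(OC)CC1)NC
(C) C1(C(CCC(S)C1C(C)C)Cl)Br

A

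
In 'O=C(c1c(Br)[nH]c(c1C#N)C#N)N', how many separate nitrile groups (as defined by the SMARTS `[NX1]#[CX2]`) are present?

2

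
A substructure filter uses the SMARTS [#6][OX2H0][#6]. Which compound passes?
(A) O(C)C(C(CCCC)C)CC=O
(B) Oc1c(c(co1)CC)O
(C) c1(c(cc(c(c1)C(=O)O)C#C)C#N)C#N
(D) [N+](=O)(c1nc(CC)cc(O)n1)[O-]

[#6][OX2H0][#6] describes an aliphatic oxygen bridging two carbons with no H on the oxygen (an ether).
(A) contains a methoxy ether (-OCH3), which satisfies every atom and bond constraint.
(B) has a hydroxyl group (-OH) but the oxygen has H1, not H0 bridging two carbons.
(C) has a carboxylic acid group (-C(=O)OH) but the -OH oxygen has H1; the =O is OX1, not OX2.
(D) has a hydroxyl group (-OH) but the oxygen has H1, not H0 bridging two carbons.
So the answer is (A).

A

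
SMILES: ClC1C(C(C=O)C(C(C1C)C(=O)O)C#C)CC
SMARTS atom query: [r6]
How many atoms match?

Check the 17 heavy atoms by environment: 6× C (in 6-ring) → match; 7× C (acyclic) → no; 3× O (acyclic) → no; 1× Cl (acyclic) → no.
That gives 6 matching atoms.

6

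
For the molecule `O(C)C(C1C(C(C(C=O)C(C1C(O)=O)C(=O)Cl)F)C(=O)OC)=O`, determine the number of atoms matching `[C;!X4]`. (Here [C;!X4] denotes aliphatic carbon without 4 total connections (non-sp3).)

5

Check the 23 heavy atoms by environment: 8× C (X4) → no; 1× F (X1) → no; 5× C (X3) → match; 5× O (X1) → no; 3× O (X2) → no; 1× Cl (X1) → no.
That gives 5 matching atoms.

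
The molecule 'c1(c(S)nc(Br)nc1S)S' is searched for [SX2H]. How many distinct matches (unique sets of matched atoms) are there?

3

[SX2H] is the SMARTS for a thiol: an aliphatic sulfur with two connections, one being H.
The molecule carries 3 separate instances of a thiol (-SH) meeting every constraint; each maps to a distinct set of atoms, giving 3 matches.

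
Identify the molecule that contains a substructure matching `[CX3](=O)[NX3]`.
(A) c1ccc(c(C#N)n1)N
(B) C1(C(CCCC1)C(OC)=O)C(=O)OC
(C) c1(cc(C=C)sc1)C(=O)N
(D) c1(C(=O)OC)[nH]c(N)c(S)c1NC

C

[CX3](=O)[NX3] describes a carbonyl carbon bonded to a trivalent nitrogen (an amide).
(A) has a nitrile (-C#N) but the nitrile N is NX1 (triple-bonded), not NX3.
(B) has a methyl-ester group (-C(=O)OCH3) but the carbonyl is bonded to O, not to an NX3 nitrogen.
(C) contains a primary amide (-C(=O)NH2), which satisfies every atom and bond constraint.
(D) has a primary amino group (-NH2) but the -NH2 is not attached to a carbonyl carbon.
So the answer is (C).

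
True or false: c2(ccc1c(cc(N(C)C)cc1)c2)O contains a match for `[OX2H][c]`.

The pattern [OX2H][c] describes a hydroxyl oxygen attached to an aromatic carbon — a phenol.
The molecule carries a hydroxyl group (-OH), whose atoms satisfy every constraint of the query, so the pattern matches.

True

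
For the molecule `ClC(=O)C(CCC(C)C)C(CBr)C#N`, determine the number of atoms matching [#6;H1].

The query [#6;H1] means: any carbon bearing exactly one hydrogen.
Check the 14 heavy atoms by environment: 3× C (H2) → no; 3× C (H1) → match; 2× C (H3) → no; 1× Br (H0) → no; 2× C (H0) → no; 1× O (H0) → no; 1× Cl (H0) → no; 1× N (H0) → no.
That gives 3 matching atoms.

3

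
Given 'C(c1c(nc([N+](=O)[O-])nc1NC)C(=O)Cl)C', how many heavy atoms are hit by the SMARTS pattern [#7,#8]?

The query [#7,#8] means: nitrogen or oxygen (comma = OR).
Check the 16 heavy atoms by environment: 2× n (aromatic) → match; 4× c (aromatic) → no; 1× N (charge +1) → match; 1× O (charge -1) → match; 2× O → match; 4× C → no; 1× Cl → no; 1× N → match.
Summing the matching environments: 2 + 1 + 1 + 2 + 1 = 7 matching atoms.

7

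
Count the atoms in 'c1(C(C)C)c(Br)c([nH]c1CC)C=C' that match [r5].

5

The query [r5] means: r5 matches atoms in a five-membered ring.
Check the 13 heavy atoms by environment: 1× n (aromatic, in 5-ring) → match; 4× c (aromatic, in 5-ring) → match; 7× C (acyclic) → no; 1× Br (acyclic) → no.
Summing the matching environments: 1 + 4 = 5 matching atoms.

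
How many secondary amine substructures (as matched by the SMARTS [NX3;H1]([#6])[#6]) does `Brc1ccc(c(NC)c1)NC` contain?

2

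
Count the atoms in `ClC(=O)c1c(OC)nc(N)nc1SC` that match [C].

3

The query [C] means: uppercase C matches aliphatic (non-aromatic) carbon only.
Check the 14 heavy atoms by environment: 2× n (aromatic) → no; 4× c (aromatic) → no; 1× S → no; 3× C → match; 1× N → no; 2× O → no; 1× Cl → no.
That gives 3 matching atoms.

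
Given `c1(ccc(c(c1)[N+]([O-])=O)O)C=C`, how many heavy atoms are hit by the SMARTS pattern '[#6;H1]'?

4

The query [#6;H1] means: any carbon bearing exactly one hydrogen.
Check the 12 heavy atoms by environment: 3× c (aromatic, H0) → no; 3× c (aromatic, H1) → match; 1× C (H1) → match; 1× C (H2) → no; 1× N (charge +1, H0) → no; 1× O (charge -1, H0) → no; 1× O (H0) → no; 1× O (H1) → no.
Summing the matching environments: 3 + 1 = 4 matching atoms.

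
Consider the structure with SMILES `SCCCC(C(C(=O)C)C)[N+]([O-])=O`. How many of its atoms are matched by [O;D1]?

3

Check the 13 heavy atoms by environment: 2× C (D1) → no; 3× C (D3) → no; 3× C (D2) → no; 1× S (D1) → no; 1× N (charge +1, D3) → no; 1× O (charge -1, D1) → match; 2× O (D1) → match.
Summing the matching environments: 1 + 2 = 3 matching atoms.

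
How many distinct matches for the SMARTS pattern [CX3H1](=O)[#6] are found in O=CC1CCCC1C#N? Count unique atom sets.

[CX3H1](=O)[#6] is the SMARTS for an aldehyde: an sp2 carbon with one H, double-bonded to O and single-bonded to carbon.
Exactly one fragment in the molecule meets all constraints, giving 1 match.

1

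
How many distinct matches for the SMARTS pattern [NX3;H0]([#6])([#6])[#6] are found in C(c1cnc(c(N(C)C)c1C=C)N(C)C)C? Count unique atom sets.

[NX3;H0]([#6])([#6])[#6] is the SMARTS for a tertiary amine: a trivalent nitrogen with no H, bonded to three carbons.
The molecule carries 2 separate instances of a dimethylamino group (-N(CH3)2) meeting every constraint; each maps to a distinct set of atoms, giving 2 matches.

2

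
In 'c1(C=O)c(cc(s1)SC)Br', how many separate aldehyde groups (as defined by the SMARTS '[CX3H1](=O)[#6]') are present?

[CX3H1](=O)[#6] is the SMARTS for an aldehyde: an sp2 carbon with one H, double-bonded to O and single-bonded to carbon.
Exactly one fragment in the molecule meets all constraints, giving 1 match.

1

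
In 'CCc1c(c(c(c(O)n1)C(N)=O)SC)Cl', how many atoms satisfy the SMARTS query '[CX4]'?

3

The query [CX4] means: C with X4: aliphatic carbon with exactly 4 total connections (bonds + H).
Check the 15 heavy atoms by environment: 1× n (aromatic, X2) → no; 5× c (aromatic, X3) → no; 1× O (X2) → no; 1× Cl (X1) → no; 1× C (X3) → no; 1× O (X1) → no; 1× N (X3) → no; 1× S (X2) → no; 3× C (X4) → match.
That gives 3 matching atoms.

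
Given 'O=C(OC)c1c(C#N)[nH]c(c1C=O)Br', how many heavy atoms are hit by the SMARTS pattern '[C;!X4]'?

The query [C;!X4] means: aliphatic carbon that does not have four total connections.
Check the 14 heavy atoms by environment: 1× n (aromatic, X3) → no; 4× c (aromatic, X3) → no; 2× C (X3) → match; 2× O (X1) → no; 1× O (X2) → no; 1× C (X4) → no; 1× C (X2) → match; 1× N (X1) → no; 1× Br (X1) → no.
Summing the matching environments: 2 + 1 = 3 matching atoms.

3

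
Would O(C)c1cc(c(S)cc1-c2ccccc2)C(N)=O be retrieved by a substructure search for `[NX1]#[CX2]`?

No

The pattern [NX1]#[CX2] describes a nitrogen triple-bonded to a two-connected carbon — a nitrile.
The closest candidate here is a primary amide (-C(=O)NH2), but the nitrogen is NX3, not NX1. No other fragment satisfies the full query, so there is no match.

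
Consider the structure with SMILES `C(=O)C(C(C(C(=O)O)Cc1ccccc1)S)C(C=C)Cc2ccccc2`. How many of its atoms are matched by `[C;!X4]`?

4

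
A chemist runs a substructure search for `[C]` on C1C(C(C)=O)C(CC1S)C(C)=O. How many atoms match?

Check the 12 heavy atoms by environment: 9× C → match; 2× O → no; 1× S → no.
That gives 9 matching atoms.

9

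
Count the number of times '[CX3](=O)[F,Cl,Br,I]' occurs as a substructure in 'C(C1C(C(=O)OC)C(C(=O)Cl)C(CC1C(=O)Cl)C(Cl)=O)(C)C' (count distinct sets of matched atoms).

[CX3](=O)[F,Cl,Br,I] is the SMARTS for an acyl halide: a carbonyl carbon bonded to a halogen.
The molecule carries 3 separate instances of an acyl chloride (-C(=O)Cl) meeting every constraint; each maps to a distinct set of atoms, giving 3 matches.

3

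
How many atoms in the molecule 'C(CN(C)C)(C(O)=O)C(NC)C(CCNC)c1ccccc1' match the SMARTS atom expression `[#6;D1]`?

Check the 22 heavy atoms by environment: 3× C (D2) → no; 4× C (D3) → no; 2× O (D1) → no; 1× N (D3) → no; 4× C (D1) → match; 2× N (D2) → no; 1× c (aromatic, D3) → no; 5× c (aromatic, D2) → no.
That gives 4 matching atoms.

4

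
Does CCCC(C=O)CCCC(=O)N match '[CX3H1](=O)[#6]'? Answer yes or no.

Yes

The pattern [CX3H1](=O)[#6] describes an sp2 carbon with one H, double-bonded to O and single-bonded to carbon — an aldehyde.
The molecule carries an aldehyde (-CHO), whose atoms satisfy every constraint of the query, so the pattern matches.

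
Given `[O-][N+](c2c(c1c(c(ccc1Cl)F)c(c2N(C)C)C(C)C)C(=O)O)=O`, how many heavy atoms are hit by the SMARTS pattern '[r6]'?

10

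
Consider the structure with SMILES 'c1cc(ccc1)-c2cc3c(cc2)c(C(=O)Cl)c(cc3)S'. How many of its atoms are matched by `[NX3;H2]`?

0

The query [NX3;H2] means: aliphatic N with 3 total connections, two of them H — an -NH2 nitrogen (amine or amide).
Check the 20 heavy atoms by environment: 6× c (aromatic, H0, X3) → no; 10× c (aromatic, H1, X3) → no; 1× C (H0, X3) → no; 1× O (H0, X1) → no; 1× Cl (H0, X1) → no; 1× S (H1, X2) → no.
No environment satisfies the query, so 0 matching atoms.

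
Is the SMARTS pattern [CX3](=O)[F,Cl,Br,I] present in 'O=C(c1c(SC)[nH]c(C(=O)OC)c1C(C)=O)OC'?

No

The pattern [CX3](=O)[F,Cl,Br,I] describes a carbonyl carbon bonded to a halogen — an acyl halide.
The closest candidate here is a methyl-ester group (-C(=O)OCH3), but the carbonyl is bonded to -O-C, not to a halogen. No other fragment satisfies the full query, so there is no match.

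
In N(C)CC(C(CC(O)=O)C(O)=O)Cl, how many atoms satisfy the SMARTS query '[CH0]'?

2

The query [CH0] means: aliphatic carbon with no attached hydrogen.
Check the 13 heavy atoms by environment: 2× C (H2) → no; 2× C (H1) → no; 2× C (H0) → match; 2× O (H0) → no; 2× O (H1) → no; 1× N (H1) → no; 1× C (H3) → no; 1× Cl (H0) → no.
That gives 2 matching atoms.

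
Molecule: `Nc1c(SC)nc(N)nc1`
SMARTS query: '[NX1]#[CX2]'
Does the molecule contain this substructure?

The pattern [NX1]#[CX2] describes a nitrogen triple-bonded to a two-connected carbon — a nitrile.
The closest candidate here is a primary amino group (-NH2), but the nitrogen is NX3 (three connections), not NX1 triple-bonded. No other fragment satisfies the full query, so there is no match.

No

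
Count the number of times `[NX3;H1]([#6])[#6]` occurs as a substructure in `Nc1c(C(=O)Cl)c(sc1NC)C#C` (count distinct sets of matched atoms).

1

[NX3;H1]([#6])[#6] is the SMARTS for a secondary amine: a trivalent nitrogen with one H, bonded to two carbons.
Exactly one fragment in the molecule meets all constraints, giving 1 match.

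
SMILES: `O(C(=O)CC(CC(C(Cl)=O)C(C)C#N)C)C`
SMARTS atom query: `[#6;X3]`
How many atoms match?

2

The query [#6;X3] means: any carbon (aromatic or not) with three total connections.
Check the 16 heavy atoms by environment: 8× C (X4) → no; 2× C (X3) → match; 2× O (X1) → no; 1× O (X2) → no; 1× C (X2) → no; 1× N (X1) → no; 1× Cl (X1) → no.
That gives 2 matching atoms.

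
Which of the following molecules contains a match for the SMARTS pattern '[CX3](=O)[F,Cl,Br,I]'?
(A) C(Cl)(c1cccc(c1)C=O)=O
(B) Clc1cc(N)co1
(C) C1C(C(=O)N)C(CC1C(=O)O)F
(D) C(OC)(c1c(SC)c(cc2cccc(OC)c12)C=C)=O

A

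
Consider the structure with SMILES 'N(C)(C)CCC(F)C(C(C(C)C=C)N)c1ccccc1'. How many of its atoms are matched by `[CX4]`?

9

The query [CX4] means: C with X4: aliphatic carbon with exactly 4 total connections (bonds + H).
Check the 20 heavy atoms by environment: 9× C (X4) → match; 1× F (X1) → no; 2× C (X3) → no; 2× N (X3) → no; 6× c (aromatic, X3) → no.
That gives 9 matching atoms.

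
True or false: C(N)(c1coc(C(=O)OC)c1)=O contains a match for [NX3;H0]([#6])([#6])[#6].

False

The pattern [NX3;H0]([#6])([#6])[#6] describes a trivalent nitrogen with no H, bonded to three carbons — a tertiary amine.
The closest candidate here is a primary amide (-C(=O)NH2), but the amide nitrogen has H2 and only one carbon neighbour. No other fragment satisfies the full query, so there is no match.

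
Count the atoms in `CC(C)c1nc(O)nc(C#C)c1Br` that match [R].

The query [R] means: R matches any atom that is part of a ring.
Check the 13 heavy atoms by environment: 2× n (aromatic, in 6-ring) → match; 4× c (aromatic, in 6-ring) → match; 1× Br (acyclic) → no; 5× C (acyclic) → no; 1× O (acyclic) → no.
Summing the matching environments: 2 + 4 = 6 matching atoms.

6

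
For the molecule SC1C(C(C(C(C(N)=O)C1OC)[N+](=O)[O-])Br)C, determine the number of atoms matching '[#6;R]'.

6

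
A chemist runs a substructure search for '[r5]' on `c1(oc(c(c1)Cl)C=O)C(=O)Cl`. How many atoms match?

Check the 11 heavy atoms by environment: 1× o (aromatic, in 5-ring) → match; 4× c (aromatic, in 5-ring) → match; 2× Cl (acyclic) → no; 2× C (acyclic) → no; 2× O (acyclic) → no.
Summing the matching environments: 1 + 4 = 5 matching atoms.

5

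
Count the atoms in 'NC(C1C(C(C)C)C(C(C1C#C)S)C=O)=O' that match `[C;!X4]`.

The query [C;!X4] means: aliphatic carbon that does not have four total connections.
Check the 16 heavy atoms by environment: 8× C (X4) → no; 2× C (X3) → match; 2× O (X1) → no; 1× S (X2) → no; 1× N (X3) → no; 2× C (X2) → match.
Summing the matching environments: 2 + 2 = 4 matching atoms.

4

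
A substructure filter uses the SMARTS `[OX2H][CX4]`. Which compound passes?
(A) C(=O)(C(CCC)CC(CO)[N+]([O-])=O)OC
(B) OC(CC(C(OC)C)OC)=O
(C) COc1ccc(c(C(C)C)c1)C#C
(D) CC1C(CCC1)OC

A

[OX2H][CX4] describes a hydroxyl oxygen bound to an sp3 (X4) carbon (an aliphatic alcohol).
(A) contains a hydroxyl group (-OH), which satisfies every atom and bond constraint.
(B) has a carboxylic acid group (-C(=O)OH) but the -OH is on a CX3 carbonyl carbon, not a CX4 carbon.
(C) has a methoxy ether (-OCH3) but the oxygen has H0 (ether), not H1.
(D) has a methoxy ether (-OCH3) but the oxygen has H0 (ether), not H1.
So the answer is (A).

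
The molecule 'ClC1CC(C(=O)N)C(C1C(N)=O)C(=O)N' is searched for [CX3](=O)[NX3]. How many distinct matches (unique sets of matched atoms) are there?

3

[CX3](=O)[NX3] is the SMARTS for an amide: a carbonyl carbon bonded to a trivalent nitrogen.
The molecule carries 3 separate instances of a primary amide (-C(=O)NH2) meeting every constraint; each maps to a distinct set of atoms, giving 3 matches.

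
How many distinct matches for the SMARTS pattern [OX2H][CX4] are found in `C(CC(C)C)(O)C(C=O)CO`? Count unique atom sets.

2

[OX2H][CX4] is the SMARTS for an aliphatic alcohol: a hydroxyl oxygen bound to an sp3 (X4) carbon.
The molecule carries 2 separate instances of a hydroxyl group (-OH) meeting every constraint; each maps to a distinct set of atoms, giving 2 matches.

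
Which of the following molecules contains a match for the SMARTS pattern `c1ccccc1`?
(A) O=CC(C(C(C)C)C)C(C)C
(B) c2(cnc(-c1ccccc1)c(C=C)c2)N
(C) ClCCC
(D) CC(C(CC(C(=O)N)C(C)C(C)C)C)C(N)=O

c1ccccc1 describes six aromatic carbons in a ring (a benzene ring).
(A) has a methyl group (-CH3) but no six-membered all-carbon aromatic ring is present.
(B) contains a phenyl ring, which satisfies every atom and bond constraint.
(C) has a methyl group (-CH3) but no six-membered all-carbon aromatic ring is present.
(D) has a methyl group (-CH3) but no six-membered all-carbon aromatic ring is present.
So the answer is (B).

B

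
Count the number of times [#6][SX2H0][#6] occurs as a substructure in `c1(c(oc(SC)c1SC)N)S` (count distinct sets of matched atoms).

[#6][SX2H0][#6] is the SMARTS for a thioether: an aliphatic sulfur bridging two carbons with no H on the sulfur.
The molecule carries 2 separate instances of a methylthio ether (-SCH3) meeting every constraint; each maps to a distinct set of atoms, giving 2 matches.

2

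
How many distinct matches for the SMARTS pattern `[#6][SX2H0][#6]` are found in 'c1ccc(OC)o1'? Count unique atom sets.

0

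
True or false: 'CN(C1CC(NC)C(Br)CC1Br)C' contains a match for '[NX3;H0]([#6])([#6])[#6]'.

True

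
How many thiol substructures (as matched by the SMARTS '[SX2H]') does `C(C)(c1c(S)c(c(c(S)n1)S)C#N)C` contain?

3

[SX2H] is the SMARTS for a thiol: an aliphatic sulfur with two connections, one being H.
The molecule carries 3 separate instances of a thiol (-SH) meeting every constraint; each maps to a distinct set of atoms, giving 3 matches.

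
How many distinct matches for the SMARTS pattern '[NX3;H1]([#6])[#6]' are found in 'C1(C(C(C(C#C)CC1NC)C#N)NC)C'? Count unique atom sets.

2

[NX3;H1]([#6])[#6] is the SMARTS for a secondary amine: a trivalent nitrogen with one H, bonded to two carbons.
The molecule carries 2 separate instances of an N-methylamino group (-NHCH3) meeting every constraint; each maps to a distinct set of atoms, giving 2 matches.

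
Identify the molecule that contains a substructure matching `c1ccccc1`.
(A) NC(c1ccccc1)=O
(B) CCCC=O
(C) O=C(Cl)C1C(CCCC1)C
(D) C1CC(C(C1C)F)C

A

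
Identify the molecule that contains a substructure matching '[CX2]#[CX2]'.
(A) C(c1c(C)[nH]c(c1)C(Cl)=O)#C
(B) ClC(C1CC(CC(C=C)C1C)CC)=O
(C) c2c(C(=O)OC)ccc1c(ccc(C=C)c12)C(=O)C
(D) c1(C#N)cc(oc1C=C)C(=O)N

A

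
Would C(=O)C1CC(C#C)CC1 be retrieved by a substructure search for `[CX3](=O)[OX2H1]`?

The pattern [CX3](=O)[OX2H1] describes an sp2 carbon double-bonded to O and single-bonded to an -OH oxygen — a carboxylic acid.
The closest candidate here is an aldehyde (-CHO), but there is no singly-bonded oxygen on the carbonyl carbon. No other fragment satisfies the full query, so there is no match.

No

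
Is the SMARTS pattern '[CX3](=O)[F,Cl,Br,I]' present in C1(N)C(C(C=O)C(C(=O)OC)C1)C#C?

No

The pattern [CX3](=O)[F,Cl,Br,I] describes a carbonyl carbon bonded to a halogen — an acyl halide.
The closest candidate here is a methyl-ester group (-C(=O)OCH3), but the carbonyl is bonded to -O-C, not to a halogen. No other fragment satisfies the full query, so there is no match.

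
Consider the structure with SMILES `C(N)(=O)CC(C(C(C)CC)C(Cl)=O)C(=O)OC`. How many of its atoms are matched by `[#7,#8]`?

5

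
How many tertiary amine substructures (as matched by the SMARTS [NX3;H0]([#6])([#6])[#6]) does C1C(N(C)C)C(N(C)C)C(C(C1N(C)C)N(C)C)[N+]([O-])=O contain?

4

[NX3;H0]([#6])([#6])[#6] is the SMARTS for a tertiary amine: a trivalent nitrogen with no H, bonded to three carbons.
The molecule carries 4 separate instances of a dimethylamino group (-N(CH3)2) meeting every constraint; each maps to a distinct set of atoms, giving 4 matches.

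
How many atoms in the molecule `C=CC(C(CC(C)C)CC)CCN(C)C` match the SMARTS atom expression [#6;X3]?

The query [#6;X3] means: any carbon (aromatic or not) with three total connections.
Check the 15 heavy atoms by environment: 12× C (X4) → no; 1× N (X3) → no; 2× C (X3) → match.
That gives 2 matching atoms.

2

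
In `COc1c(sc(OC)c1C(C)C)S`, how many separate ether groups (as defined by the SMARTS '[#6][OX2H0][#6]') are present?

2

[#6][OX2H0][#6] is the SMARTS for an ether: an aliphatic oxygen bridging two carbons with no H on the oxygen.
The molecule carries 2 separate instances of a methoxy ether (-OCH3) meeting every constraint; each maps to a distinct set of atoms, giving 2 matches.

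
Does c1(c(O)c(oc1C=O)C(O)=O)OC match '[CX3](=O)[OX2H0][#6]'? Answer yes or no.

No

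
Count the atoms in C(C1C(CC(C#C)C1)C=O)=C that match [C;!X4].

5

The query [C;!X4] means: aliphatic carbon that does not have four total connections.
Check the 11 heavy atoms by environment: 5× C (X4) → no; 2× C (X2) → match; 3× C (X3) → match; 1× O (X1) → no.
Summing the matching environments: 2 + 3 = 5 matching atoms.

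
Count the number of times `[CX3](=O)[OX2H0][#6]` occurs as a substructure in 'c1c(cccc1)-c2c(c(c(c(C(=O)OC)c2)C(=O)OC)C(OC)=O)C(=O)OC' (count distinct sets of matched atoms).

[CX3](=O)[OX2H0][#6] is the SMARTS for an ester: a carbonyl carbon bonded to an oxygen that is itself bonded to carbon (no H on that O).
The molecule carries 4 separate instances of a methyl-ester group (-C(=O)OCH3) meeting every constraint; each maps to a distinct set of atoms, giving 4 matches.

4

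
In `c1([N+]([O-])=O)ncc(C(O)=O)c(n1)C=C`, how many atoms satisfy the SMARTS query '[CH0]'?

1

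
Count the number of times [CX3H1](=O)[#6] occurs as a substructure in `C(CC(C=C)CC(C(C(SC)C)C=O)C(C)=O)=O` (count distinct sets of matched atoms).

[CX3H1](=O)[#6] is the SMARTS for an aldehyde: an sp2 carbon with one H, double-bonded to O and single-bonded to carbon.
The molecule carries 2 separate instances of an aldehyde (-CHO) meeting every constraint; each maps to a distinct set of atoms, giving 2 matches.

2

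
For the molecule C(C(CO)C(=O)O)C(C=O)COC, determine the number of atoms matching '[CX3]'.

2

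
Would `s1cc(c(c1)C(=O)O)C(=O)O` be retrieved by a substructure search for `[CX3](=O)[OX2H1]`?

Yes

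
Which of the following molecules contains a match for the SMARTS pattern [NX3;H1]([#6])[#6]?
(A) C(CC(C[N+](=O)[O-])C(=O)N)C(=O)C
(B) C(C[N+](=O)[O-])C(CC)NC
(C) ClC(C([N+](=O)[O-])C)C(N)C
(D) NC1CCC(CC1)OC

B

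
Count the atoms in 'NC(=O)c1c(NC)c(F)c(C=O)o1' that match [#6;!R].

3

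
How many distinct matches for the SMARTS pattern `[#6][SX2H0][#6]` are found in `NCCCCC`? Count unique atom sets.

0

[#6][SX2H0][#6] is the SMARTS for a thioether: an aliphatic sulfur bridging two carbons with no H on the sulfur.
No fragment in the molecule satisfies every constraint, giving 0 matches.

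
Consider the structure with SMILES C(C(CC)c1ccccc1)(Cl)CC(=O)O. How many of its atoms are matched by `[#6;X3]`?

7

The query [#6;X3] means: any carbon (aromatic or not) with three total connections.
Check the 15 heavy atoms by environment: 5× C (X4) → no; 6× c (aromatic, X3) → match; 1× Cl (X1) → no; 1× C (X3) → match; 1× O (X1) → no; 1× O (X2) → no.
Summing the matching environments: 6 + 1 = 7 matching atoms.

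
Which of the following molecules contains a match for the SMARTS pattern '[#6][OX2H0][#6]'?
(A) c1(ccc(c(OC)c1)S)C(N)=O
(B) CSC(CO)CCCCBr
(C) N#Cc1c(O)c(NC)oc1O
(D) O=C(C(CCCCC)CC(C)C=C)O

A

[#6][OX2H0][#6] describes an aliphatic oxygen bridging two carbons with no H on the oxygen (an ether).
(A) contains a methoxy ether (-OCH3), which satisfies every atom and bond constraint.
(B) has a hydroxyl group (-OH) but the oxygen has H1, not H0 bridging two carbons.
(C) has a hydroxyl group (-OH) but the oxygen has H1, not H0 bridging two carbons.
(D) has a carboxylic acid group (-C(=O)OH) but the -OH oxygen has H1; the =O is OX1, not OX2.
So the answer is (A).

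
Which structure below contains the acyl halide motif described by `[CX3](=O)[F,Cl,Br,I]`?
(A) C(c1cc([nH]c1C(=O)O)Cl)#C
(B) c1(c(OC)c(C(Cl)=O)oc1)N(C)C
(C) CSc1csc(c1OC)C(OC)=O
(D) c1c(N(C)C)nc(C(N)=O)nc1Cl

B

[CX3](=O)[F,Cl,Br,I] describes a carbonyl carbon bonded to a halogen (an acyl halide).
(A) has a chloro substituent but the Cl is not on a carbonyl carbon.
(B) contains an acyl chloride (-C(=O)Cl), which satisfies every atom and bond constraint.
(C) has a methyl-ester group (-C(=O)OCH3) but the carbonyl is bonded to -O-C, not to a halogen.
(D) has a chloro substituent but the Cl is not on a carbonyl carbon.
So the answer is (B).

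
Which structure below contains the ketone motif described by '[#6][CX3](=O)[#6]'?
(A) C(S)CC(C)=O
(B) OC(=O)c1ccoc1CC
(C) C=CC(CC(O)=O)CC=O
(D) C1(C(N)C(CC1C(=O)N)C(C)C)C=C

[#6][CX3](=O)[#6] describes a carbonyl carbon (no H) flanked by two carbons (a ketone).
(A) contains an acetyl/ketone group (-C(=O)CH3), which satisfies every atom and bond constraint.
(B) has a carboxylic acid group (-C(=O)OH) but one neighbour of the carbonyl carbon is O, not C.
(C) has a carboxylic acid group (-C(=O)OH) but one neighbour of the carbonyl carbon is O, not C.
(D) has a primary amide (-C(=O)NH2) but one neighbour of the carbonyl carbon is N, not C.
So the answer is (A).

A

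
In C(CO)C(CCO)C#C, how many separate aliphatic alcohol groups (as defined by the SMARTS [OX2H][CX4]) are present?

2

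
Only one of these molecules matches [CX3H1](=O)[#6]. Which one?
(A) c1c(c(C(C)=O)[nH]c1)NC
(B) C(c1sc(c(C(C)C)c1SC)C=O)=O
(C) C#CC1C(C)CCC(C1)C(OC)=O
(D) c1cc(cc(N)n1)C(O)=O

[CX3H1](=O)[#6] describes an sp2 carbon with one H, double-bonded to O and single-bonded to carbon (an aldehyde).
(A) has an acetyl/ketone group (-C(=O)CH3) but the carbonyl carbon has H0 (two carbon neighbours), not H1.
(B) contains an aldehyde (-CHO), which satisfies every atom and bond constraint.
(C) has a methyl-ester group (-C(=O)OCH3) but the carbonyl carbon has H0, not H1.
(D) has a carboxylic acid group (-C(=O)OH) but the carbonyl carbon has H0 and is bonded to O, not H1.
So the answer is (B).

B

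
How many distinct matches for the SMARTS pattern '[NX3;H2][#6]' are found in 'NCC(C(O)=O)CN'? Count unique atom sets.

2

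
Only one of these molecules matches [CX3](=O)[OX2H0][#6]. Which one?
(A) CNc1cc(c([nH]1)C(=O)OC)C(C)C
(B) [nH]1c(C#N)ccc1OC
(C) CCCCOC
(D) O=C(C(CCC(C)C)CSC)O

A

[CX3](=O)[OX2H0][#6] describes a carbonyl carbon bonded to an oxygen that is itself bonded to carbon (no H on that O) (an ester).
(A) contains a methyl-ester group (-C(=O)OCH3), which satisfies every atom and bond constraint.
(B) has a methoxy ether (-OCH3) but the ether oxygen is not adjacent to a C=O carbon.
(C) has a methoxy ether (-OCH3) but the ether oxygen is not adjacent to a C=O carbon.
(D) has a carboxylic acid group (-C(=O)OH) but the singly-bonded O carries H (OX2H1, not H0).
So the answer is (A).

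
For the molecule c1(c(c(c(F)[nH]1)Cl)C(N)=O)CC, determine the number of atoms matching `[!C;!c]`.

5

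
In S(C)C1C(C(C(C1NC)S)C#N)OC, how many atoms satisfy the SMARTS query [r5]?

5

The query [r5] means: r5 matches atoms in a five-membered ring.
Check the 14 heavy atoms by environment: 5× C (in 5-ring) → match; 2× S (acyclic) → no; 1× O (acyclic) → no; 4× C (acyclic) → no; 2× N (acyclic) → no.
That gives 5 matching atoms.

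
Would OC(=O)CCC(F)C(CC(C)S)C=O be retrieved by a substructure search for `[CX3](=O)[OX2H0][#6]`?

The pattern [CX3](=O)[OX2H0][#6] describes a carbonyl carbon bonded to an oxygen that is itself bonded to carbon (no H on that O) — an ester.
The closest candidate here is a carboxylic acid group (-C(=O)OH), but the singly-bonded O carries H (OX2H1, not H0). No other fragment satisfies the full query, so there is no match.

No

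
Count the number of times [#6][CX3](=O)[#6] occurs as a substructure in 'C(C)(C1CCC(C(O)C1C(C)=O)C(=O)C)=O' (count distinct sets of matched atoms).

[#6][CX3](=O)[#6] is the SMARTS for a ketone: a carbonyl carbon (no H) flanked by two carbons.
The molecule carries 3 separate instances of an acetyl/ketone group (-C(=O)CH3) meeting every constraint; each maps to a distinct set of atoms, giving 3 matches.

3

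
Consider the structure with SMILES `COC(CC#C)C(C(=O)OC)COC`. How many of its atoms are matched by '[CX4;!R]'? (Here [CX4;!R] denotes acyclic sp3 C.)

Check the 14 heavy atoms by environment: 7× C (X4, acyclic) → match; 2× C (X2, acyclic) → no; 1× C (X3, acyclic) → no; 1× O (X1, acyclic) → no; 3× O (X2, acyclic) → no.
That gives 7 matching atoms.

7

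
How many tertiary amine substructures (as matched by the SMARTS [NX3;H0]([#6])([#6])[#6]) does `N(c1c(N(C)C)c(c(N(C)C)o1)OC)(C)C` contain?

[NX3;H0]([#6])([#6])[#6] is the SMARTS for a tertiary amine: a trivalent nitrogen with no H, bonded to three carbons.
The molecule carries 3 separate instances of a dimethylamino group (-N(CH3)2) meeting every constraint; each maps to a distinct set of atoms, giving 3 matches.

3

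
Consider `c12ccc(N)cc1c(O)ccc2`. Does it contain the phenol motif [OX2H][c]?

Yes

The pattern [OX2H][c] describes a hydroxyl oxygen attached to an aromatic carbon — a phenol.
The molecule carries a hydroxyl group (-OH), whose atoms satisfy every constraint of the query, so the pattern matches.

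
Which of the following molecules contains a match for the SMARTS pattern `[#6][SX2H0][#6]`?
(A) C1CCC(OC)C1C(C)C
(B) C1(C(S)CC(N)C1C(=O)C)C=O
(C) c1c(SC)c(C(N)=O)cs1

[#6][SX2H0][#6] describes an aliphatic sulfur bridging two carbons with no H on the sulfur (a thioether).
(A) has a methoxy ether (-OCH3) but the bridging atom is O, not S.
(B) has a thiol (-SH) but the sulfur has H1, not H0 bridging two carbons.
(C) contains a methylthio ether (-SCH3), which satisfies every atom and bond constraint.
So the answer is (C).

C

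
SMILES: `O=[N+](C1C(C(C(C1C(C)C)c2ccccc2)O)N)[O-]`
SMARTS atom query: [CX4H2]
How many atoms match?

Check the 19 heavy atoms by environment: 6× C (H1, X4) → no; 1× N (H2, X3) → no; 1× c (aromatic, H0, X3) → no; 5× c (aromatic, H1, X3) → no; 1× N (charge +1, H0, X3) → no; 1× O (charge -1, H0, X1) → no; 1× O (H0, X1) → no; 2× C (H3, X4) → no; 1× O (H1, X2) → no.
No environment satisfies the query, so 0 matching atoms.

0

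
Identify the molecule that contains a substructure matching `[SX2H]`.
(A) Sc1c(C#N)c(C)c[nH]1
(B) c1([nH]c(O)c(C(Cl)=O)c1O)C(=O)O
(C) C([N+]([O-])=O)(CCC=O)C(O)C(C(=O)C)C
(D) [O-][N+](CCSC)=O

[SX2H] describes an aliphatic sulfur with two connections, one being H (a thiol).
(A) contains a thiol (-SH), which satisfies every atom and bond constraint.
(B) has a hydroxyl group (-OH) but it is an -OH, not an -SH.
(C) has a hydroxyl group (-OH) but it is an -OH, not an -SH.
(D) has a methylthio ether (-SCH3) but the sulfur has H0 (bonded to two carbons), not H1.
So the answer is (A).

A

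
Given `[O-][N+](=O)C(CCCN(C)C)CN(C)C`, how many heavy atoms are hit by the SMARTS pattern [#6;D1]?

4

The query [#6;D1] means: carbon bonded to exactly one heavy atom.
Check the 14 heavy atoms by environment: 4× C (D2) → no; 1× C (D3) → no; 1× N (charge +1, D3) → no; 1× O (charge -1, D1) → no; 1× O (D1) → no; 2× N (D3) → no; 4× C (D1) → match.
That gives 4 matching atoms.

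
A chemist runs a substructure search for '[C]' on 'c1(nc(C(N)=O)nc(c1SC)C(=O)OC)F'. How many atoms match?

4

Check the 16 heavy atoms by environment: 2× n (aromatic) → no; 4× c (aromatic) → no; 4× C → match; 3× O → no; 1× F → no; 1× N → no; 1× S → no.
That gives 4 matching atoms.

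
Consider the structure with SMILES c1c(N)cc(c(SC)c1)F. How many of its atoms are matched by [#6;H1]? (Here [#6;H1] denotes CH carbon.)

3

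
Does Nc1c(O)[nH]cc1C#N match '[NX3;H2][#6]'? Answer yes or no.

Yes

The pattern [NX3;H2][#6] describes a trivalent nitrogen with two H attached to carbon — a primary amine.
The molecule carries a primary amino group (-NH2), whose atoms satisfy every constraint of the query, so the pattern matches.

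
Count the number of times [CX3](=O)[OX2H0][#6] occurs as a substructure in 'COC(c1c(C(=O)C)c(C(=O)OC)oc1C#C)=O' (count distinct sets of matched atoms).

[CX3](=O)[OX2H0][#6] is the SMARTS for an ester: a carbonyl carbon bonded to an oxygen that is itself bonded to carbon (no H on that O).
The molecule carries 2 separate instances of a methyl-ester group (-C(=O)OCH3) meeting every constraint; each maps to a distinct set of atoms, giving 2 matches.

2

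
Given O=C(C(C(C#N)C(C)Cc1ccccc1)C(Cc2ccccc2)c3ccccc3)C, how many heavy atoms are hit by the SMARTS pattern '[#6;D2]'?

18

Check the 30 heavy atoms by environment: 3× C (D2) → match; 5× C (D3) → no; 3× c (aromatic, D3) → no; 15× c (aromatic, D2) → match; 1× N (D1) → no; 1× O (D1) → no; 2× C (D1) → no.
Summing the matching environments: 3 + 15 = 18 matching atoms.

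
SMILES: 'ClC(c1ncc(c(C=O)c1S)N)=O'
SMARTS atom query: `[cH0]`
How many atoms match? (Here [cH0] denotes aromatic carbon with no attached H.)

The query [cH0] means: aromatic carbon with no attached hydrogen (substituted or ring-fusion).
Check the 13 heavy atoms by environment: 1× n (aromatic, H0) → no; 1× c (aromatic, H1) → no; 4× c (aromatic, H0) → match; 1× N (H2) → no; 1× C (H1) → no; 2× O (H0) → no; 1× C (H0) → no; 1× Cl (H0) → no; 1× S (H1) → no.
That gives 4 matching atoms.

4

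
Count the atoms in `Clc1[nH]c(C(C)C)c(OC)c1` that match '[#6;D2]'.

The query [#6;D2] means: any carbon bonded to exactly two heavy atoms.
Check the 11 heavy atoms by environment: 1× n (aromatic, D2) → no; 3× c (aromatic, D3) → no; 1× c (aromatic, D2) → match; 1× O (D2) → no; 3× C (D1) → no; 1× C (D3) → no; 1× Cl (D1) → no.
That gives 1 matching atom.

1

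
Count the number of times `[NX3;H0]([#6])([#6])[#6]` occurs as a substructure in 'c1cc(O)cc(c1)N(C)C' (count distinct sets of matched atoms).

1

[NX3;H0]([#6])([#6])[#6] is the SMARTS for a tertiary amine: a trivalent nitrogen with no H, bonded to three carbons.
Exactly one fragment in the molecule meets all constraints, giving 1 match.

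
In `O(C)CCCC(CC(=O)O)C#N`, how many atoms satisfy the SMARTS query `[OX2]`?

2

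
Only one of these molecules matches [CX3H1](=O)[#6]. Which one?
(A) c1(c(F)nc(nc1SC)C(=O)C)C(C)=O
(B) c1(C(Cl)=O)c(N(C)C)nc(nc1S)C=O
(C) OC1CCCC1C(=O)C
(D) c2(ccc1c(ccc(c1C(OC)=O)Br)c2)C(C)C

B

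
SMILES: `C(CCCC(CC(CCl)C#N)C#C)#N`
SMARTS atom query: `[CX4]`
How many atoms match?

The query [CX4] means: C with X4: aliphatic carbon with exactly 4 total connections (bonds + H).
Check the 14 heavy atoms by environment: 7× C (X4) → match; 4× C (X2) → no; 2× N (X1) → no; 1× Cl (X1) → no.
That gives 7 matching atoms.

7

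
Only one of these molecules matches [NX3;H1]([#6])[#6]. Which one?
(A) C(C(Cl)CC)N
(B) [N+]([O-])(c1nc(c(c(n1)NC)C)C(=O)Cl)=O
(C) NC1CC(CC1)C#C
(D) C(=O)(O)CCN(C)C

B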